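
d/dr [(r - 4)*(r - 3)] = 2*r - 7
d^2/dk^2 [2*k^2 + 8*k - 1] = 4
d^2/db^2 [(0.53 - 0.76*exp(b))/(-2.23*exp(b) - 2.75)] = (8.997725 - 7.296337*exp(b))*exp(b)/(11.089567*exp(3*b) + 41.026425*exp(2*b) + 50.593125*exp(b) + 20.796875)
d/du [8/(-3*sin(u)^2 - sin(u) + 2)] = 8*(6*sin(u) + 1)*cos(u)/(3*sin(u)^2 + sin(u) - 2)^2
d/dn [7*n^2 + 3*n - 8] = 14*n + 3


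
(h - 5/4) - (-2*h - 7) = 3*h + 23/4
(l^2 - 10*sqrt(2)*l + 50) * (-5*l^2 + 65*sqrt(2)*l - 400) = -5*l^4 + 115*sqrt(2)*l^3 - 1950*l^2 + 7250*sqrt(2)*l - 20000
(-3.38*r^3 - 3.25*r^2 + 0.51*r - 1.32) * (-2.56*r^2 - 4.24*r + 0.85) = 8.6528*r^5 + 22.6512*r^4 + 9.6014*r^3 - 1.5457*r^2 + 6.0303*r - 1.122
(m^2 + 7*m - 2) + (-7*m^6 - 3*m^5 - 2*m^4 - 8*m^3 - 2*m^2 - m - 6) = -7*m^6 - 3*m^5 - 2*m^4 - 8*m^3 - m^2 + 6*m - 8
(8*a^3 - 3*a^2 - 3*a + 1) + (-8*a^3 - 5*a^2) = -8*a^2 - 3*a + 1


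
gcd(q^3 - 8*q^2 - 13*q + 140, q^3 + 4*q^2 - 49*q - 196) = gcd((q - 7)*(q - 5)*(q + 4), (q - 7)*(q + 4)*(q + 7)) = q^2 - 3*q - 28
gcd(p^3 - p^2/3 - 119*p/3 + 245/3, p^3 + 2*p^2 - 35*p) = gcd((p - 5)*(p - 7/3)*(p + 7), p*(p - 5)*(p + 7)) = p^2 + 2*p - 35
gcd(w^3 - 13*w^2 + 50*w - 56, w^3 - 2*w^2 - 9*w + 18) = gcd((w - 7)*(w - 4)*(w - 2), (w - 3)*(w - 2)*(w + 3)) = w - 2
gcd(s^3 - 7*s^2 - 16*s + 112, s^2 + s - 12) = s + 4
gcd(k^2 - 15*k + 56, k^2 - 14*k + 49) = k - 7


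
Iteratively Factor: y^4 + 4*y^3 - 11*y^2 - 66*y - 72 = (y + 3)*(y^3 + y^2 - 14*y - 24) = (y + 3)^2*(y^2 - 2*y - 8) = (y + 2)*(y + 3)^2*(y - 4)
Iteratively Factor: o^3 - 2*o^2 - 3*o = (o + 1)*(o^2 - 3*o) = o*(o + 1)*(o - 3)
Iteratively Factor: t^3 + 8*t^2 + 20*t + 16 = (t + 4)*(t^2 + 4*t + 4) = (t + 2)*(t + 4)*(t + 2)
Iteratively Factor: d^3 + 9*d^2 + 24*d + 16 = (d + 4)*(d^2 + 5*d + 4) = (d + 4)^2*(d + 1)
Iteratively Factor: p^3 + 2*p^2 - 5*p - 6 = (p - 2)*(p^2 + 4*p + 3) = (p - 2)*(p + 3)*(p + 1)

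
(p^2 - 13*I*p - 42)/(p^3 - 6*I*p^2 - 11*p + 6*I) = (p^2 - 13*I*p - 42)/(p^3 - 6*I*p^2 - 11*p + 6*I)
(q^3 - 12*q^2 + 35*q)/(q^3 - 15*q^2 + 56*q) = (q - 5)/(q - 8)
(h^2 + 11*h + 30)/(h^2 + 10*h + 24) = (h + 5)/(h + 4)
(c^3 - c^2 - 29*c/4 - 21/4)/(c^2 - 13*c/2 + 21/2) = (2*c^2 + 5*c + 3)/(2*(c - 3))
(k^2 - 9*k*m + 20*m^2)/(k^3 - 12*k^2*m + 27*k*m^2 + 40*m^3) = (k - 4*m)/(k^2 - 7*k*m - 8*m^2)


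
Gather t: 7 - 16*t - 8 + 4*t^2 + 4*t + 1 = 4*t^2 - 12*t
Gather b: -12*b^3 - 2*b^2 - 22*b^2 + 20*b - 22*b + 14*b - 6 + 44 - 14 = -12*b^3 - 24*b^2 + 12*b + 24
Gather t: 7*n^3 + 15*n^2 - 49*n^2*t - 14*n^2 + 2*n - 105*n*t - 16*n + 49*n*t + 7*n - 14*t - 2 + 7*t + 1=7*n^3 + n^2 - 7*n + t*(-49*n^2 - 56*n - 7) - 1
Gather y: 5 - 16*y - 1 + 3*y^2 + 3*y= 3*y^2 - 13*y + 4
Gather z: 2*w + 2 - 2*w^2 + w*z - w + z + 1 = -2*w^2 + w + z*(w + 1) + 3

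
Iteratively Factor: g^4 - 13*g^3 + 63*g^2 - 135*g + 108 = (g - 3)*(g^3 - 10*g^2 + 33*g - 36) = (g - 3)^2*(g^2 - 7*g + 12) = (g - 4)*(g - 3)^2*(g - 3)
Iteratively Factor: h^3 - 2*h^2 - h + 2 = (h + 1)*(h^2 - 3*h + 2) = (h - 2)*(h + 1)*(h - 1)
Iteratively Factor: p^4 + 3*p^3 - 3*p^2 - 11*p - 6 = (p - 2)*(p^3 + 5*p^2 + 7*p + 3) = (p - 2)*(p + 1)*(p^2 + 4*p + 3) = (p - 2)*(p + 1)^2*(p + 3)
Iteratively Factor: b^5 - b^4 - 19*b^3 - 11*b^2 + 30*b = (b - 5)*(b^4 + 4*b^3 + b^2 - 6*b) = (b - 5)*(b + 2)*(b^3 + 2*b^2 - 3*b) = (b - 5)*(b + 2)*(b + 3)*(b^2 - b) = b*(b - 5)*(b + 2)*(b + 3)*(b - 1)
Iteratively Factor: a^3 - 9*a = (a)*(a^2 - 9) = a*(a - 3)*(a + 3)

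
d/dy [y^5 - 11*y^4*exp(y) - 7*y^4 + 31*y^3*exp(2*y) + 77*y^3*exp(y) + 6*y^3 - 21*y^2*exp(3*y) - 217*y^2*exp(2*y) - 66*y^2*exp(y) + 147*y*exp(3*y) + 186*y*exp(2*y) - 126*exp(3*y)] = -11*y^4*exp(y) + 5*y^4 + 62*y^3*exp(2*y) + 33*y^3*exp(y) - 28*y^3 - 63*y^2*exp(3*y) - 341*y^2*exp(2*y) + 165*y^2*exp(y) + 18*y^2 + 399*y*exp(3*y) - 62*y*exp(2*y) - 132*y*exp(y) - 231*exp(3*y) + 186*exp(2*y)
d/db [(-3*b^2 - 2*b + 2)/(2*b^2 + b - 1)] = b*(b - 2)/(4*b^4 + 4*b^3 - 3*b^2 - 2*b + 1)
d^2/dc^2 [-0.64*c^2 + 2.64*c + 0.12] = -1.28000000000000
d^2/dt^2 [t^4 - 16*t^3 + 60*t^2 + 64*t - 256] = 12*t^2 - 96*t + 120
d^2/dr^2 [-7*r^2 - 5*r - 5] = -14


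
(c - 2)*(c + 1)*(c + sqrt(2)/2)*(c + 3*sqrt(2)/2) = c^4 - c^3 + 2*sqrt(2)*c^3 - 2*sqrt(2)*c^2 - c^2/2 - 4*sqrt(2)*c - 3*c/2 - 3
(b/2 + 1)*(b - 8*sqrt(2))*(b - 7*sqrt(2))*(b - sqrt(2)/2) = b^4/2 - 31*sqrt(2)*b^3/4 + b^3 - 31*sqrt(2)*b^2/2 + 127*b^2/2 - 28*sqrt(2)*b + 127*b - 56*sqrt(2)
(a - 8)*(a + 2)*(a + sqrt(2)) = a^3 - 6*a^2 + sqrt(2)*a^2 - 16*a - 6*sqrt(2)*a - 16*sqrt(2)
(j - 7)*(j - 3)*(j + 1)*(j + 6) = j^4 - 3*j^3 - 43*j^2 + 87*j + 126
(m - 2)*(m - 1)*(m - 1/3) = m^3 - 10*m^2/3 + 3*m - 2/3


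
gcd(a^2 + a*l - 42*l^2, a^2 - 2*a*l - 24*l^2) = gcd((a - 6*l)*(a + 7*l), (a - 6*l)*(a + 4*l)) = a - 6*l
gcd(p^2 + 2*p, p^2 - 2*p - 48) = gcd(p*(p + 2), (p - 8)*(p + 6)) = 1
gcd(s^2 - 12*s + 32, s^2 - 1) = 1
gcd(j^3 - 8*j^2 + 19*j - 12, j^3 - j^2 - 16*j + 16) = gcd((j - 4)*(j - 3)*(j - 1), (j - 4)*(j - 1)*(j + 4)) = j^2 - 5*j + 4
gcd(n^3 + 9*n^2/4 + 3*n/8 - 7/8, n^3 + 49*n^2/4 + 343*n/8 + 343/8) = n + 7/4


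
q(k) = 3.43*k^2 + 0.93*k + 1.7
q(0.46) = 2.85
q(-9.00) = 271.16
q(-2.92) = 28.23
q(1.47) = 10.48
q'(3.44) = 24.53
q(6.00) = 130.76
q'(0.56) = 4.77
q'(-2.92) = -19.10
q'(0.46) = 4.09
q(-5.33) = 94.19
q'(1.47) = 11.01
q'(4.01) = 28.44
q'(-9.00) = -60.81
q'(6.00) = 42.09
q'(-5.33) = -35.63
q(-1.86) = 11.84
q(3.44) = 45.49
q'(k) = 6.86*k + 0.93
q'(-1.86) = -11.83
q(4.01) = 60.58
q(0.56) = 3.30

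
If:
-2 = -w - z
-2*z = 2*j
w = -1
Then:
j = -3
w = -1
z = 3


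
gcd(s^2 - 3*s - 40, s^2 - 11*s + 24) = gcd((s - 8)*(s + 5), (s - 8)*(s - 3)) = s - 8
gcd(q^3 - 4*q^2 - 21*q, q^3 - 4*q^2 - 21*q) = q^3 - 4*q^2 - 21*q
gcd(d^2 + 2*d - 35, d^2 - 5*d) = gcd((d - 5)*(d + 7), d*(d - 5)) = d - 5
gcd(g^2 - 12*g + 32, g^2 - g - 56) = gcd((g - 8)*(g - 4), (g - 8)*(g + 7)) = g - 8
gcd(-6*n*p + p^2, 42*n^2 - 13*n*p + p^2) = -6*n + p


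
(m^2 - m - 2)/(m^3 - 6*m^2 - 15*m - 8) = (m - 2)/(m^2 - 7*m - 8)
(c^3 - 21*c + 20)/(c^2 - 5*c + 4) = c + 5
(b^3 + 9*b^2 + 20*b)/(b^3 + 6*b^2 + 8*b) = (b + 5)/(b + 2)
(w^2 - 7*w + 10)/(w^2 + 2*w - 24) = (w^2 - 7*w + 10)/(w^2 + 2*w - 24)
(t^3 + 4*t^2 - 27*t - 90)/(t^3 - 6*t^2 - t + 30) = (t^2 + 9*t + 18)/(t^2 - t - 6)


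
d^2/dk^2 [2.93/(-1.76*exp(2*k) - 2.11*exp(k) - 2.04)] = (-2.93*(3.52*exp(k) + 2.11)*(7.04*exp(k) + 4.22)*exp(k) + (20.6272*exp(k) + 6.1823)*(1.76*exp(2*k) + 2.11*exp(k) + 2.04))*exp(k)/(1.76*exp(2*k) + 2.11*exp(k) + 2.04)^3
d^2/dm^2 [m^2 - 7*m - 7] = 2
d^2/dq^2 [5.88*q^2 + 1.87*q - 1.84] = 11.7600000000000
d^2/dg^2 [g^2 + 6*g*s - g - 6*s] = 2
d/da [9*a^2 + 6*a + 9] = 18*a + 6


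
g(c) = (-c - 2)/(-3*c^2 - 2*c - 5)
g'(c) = (-c - 2)*(6*c + 2)/(-3*c^2 - 2*c - 5)^2 - 1/(-3*c^2 - 2*c - 5)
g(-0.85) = 0.21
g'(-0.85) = 0.30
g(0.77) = 0.33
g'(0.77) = -0.14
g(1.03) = 0.30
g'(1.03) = -0.14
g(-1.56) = 0.05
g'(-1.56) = 0.15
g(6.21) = 0.06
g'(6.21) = -0.01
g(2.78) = 0.14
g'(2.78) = -0.05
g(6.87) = 0.06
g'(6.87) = -0.01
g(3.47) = 0.11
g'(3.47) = -0.03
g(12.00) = 0.03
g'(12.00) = 0.00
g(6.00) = 0.06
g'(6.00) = -0.01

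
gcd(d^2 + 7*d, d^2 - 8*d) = d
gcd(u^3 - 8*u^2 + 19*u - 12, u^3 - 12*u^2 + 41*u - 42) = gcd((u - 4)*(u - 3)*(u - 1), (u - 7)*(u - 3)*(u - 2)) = u - 3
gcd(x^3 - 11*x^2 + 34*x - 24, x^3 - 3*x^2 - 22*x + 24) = x^2 - 7*x + 6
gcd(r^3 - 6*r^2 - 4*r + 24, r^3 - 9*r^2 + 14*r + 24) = r - 6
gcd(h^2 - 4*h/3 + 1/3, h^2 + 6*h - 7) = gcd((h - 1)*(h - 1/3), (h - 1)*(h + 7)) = h - 1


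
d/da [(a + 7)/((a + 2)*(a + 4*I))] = (-(a + 2)*(a + 7) + (a + 2)*(a + 4*I) - (a + 7)*(a + 4*I))/((a + 2)^2*(a + 4*I)^2)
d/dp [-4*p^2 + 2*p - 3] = 2 - 8*p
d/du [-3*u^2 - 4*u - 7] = -6*u - 4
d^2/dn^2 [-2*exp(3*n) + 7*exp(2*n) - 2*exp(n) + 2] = (-18*exp(2*n) + 28*exp(n) - 2)*exp(n)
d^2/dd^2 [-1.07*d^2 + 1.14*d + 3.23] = -2.14000000000000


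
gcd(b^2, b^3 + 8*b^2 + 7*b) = b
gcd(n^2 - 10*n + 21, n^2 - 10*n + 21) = n^2 - 10*n + 21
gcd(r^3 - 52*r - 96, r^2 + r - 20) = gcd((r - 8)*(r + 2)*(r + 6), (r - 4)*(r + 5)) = 1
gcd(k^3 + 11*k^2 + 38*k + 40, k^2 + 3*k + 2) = k + 2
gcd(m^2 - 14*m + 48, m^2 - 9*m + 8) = m - 8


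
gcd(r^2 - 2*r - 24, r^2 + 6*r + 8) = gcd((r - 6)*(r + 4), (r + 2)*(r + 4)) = r + 4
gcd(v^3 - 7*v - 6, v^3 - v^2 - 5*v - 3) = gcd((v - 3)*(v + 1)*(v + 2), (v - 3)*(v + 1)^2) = v^2 - 2*v - 3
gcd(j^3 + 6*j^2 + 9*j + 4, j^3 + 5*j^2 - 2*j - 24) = j + 4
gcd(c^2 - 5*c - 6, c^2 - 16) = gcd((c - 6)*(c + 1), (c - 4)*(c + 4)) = 1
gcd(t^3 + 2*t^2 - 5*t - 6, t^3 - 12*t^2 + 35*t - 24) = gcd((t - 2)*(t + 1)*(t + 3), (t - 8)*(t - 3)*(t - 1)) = 1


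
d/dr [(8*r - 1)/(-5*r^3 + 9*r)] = (80*r^3 - 15*r^2 + 9)/(r^2*(25*r^4 - 90*r^2 + 81))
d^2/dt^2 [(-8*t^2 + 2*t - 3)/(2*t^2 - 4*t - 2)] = (-14*t^3 - 33*t^2 + 24*t - 27)/(t^6 - 6*t^5 + 9*t^4 + 4*t^3 - 9*t^2 - 6*t - 1)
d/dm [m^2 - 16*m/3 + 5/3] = 2*m - 16/3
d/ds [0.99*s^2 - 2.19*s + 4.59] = 1.98*s - 2.19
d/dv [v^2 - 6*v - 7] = 2*v - 6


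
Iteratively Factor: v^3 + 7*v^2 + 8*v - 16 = (v - 1)*(v^2 + 8*v + 16) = (v - 1)*(v + 4)*(v + 4)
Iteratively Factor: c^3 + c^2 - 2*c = (c - 1)*(c^2 + 2*c) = (c - 1)*(c + 2)*(c)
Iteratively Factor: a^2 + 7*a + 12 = (a + 4)*(a + 3)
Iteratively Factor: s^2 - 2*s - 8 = (s + 2)*(s - 4)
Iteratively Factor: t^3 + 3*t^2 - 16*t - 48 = (t + 3)*(t^2 - 16) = (t - 4)*(t + 3)*(t + 4)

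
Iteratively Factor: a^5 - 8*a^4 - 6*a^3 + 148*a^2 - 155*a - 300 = (a - 3)*(a^4 - 5*a^3 - 21*a^2 + 85*a + 100) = (a - 3)*(a + 1)*(a^3 - 6*a^2 - 15*a + 100) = (a - 5)*(a - 3)*(a + 1)*(a^2 - a - 20) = (a - 5)^2*(a - 3)*(a + 1)*(a + 4)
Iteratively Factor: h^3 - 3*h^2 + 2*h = (h)*(h^2 - 3*h + 2) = h*(h - 2)*(h - 1)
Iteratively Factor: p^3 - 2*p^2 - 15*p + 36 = (p - 3)*(p^2 + p - 12) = (p - 3)^2*(p + 4)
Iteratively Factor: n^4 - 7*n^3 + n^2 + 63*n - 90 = (n + 3)*(n^3 - 10*n^2 + 31*n - 30) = (n - 2)*(n + 3)*(n^2 - 8*n + 15) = (n - 5)*(n - 2)*(n + 3)*(n - 3)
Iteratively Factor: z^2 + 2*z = (z + 2)*(z)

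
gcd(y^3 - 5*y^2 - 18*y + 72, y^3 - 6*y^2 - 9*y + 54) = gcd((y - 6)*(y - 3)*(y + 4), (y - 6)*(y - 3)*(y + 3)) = y^2 - 9*y + 18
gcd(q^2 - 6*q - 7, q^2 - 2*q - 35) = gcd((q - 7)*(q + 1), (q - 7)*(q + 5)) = q - 7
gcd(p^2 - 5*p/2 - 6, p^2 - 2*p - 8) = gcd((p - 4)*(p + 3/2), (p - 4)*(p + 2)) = p - 4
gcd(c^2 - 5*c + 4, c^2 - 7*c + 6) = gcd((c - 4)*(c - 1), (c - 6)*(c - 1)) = c - 1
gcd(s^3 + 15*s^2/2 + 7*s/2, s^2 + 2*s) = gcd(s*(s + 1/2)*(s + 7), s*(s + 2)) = s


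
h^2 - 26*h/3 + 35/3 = (h - 7)*(h - 5/3)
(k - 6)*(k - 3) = k^2 - 9*k + 18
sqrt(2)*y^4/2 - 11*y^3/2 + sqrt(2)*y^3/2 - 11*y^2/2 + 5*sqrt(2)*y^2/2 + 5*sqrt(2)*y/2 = y*(y - 5*sqrt(2))*(y - sqrt(2)/2)*(sqrt(2)*y/2 + sqrt(2)/2)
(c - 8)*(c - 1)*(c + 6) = c^3 - 3*c^2 - 46*c + 48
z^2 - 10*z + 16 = (z - 8)*(z - 2)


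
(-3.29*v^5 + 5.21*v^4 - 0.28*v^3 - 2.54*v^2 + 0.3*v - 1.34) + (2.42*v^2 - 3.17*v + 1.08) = -3.29*v^5 + 5.21*v^4 - 0.28*v^3 - 0.12*v^2 - 2.87*v - 0.26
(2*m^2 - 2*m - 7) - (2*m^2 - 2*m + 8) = -15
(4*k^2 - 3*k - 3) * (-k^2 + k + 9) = -4*k^4 + 7*k^3 + 36*k^2 - 30*k - 27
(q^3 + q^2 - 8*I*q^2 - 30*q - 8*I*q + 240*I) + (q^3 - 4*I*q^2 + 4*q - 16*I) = 2*q^3 + q^2 - 12*I*q^2 - 26*q - 8*I*q + 224*I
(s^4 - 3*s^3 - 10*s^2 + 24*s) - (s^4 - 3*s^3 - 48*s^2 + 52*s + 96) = 38*s^2 - 28*s - 96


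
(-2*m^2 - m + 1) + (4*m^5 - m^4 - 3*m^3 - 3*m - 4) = 4*m^5 - m^4 - 3*m^3 - 2*m^2 - 4*m - 3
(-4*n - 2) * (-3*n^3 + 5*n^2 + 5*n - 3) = 12*n^4 - 14*n^3 - 30*n^2 + 2*n + 6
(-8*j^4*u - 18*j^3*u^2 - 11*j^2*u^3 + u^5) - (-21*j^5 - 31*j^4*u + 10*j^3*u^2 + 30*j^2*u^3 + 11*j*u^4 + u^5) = 21*j^5 + 23*j^4*u - 28*j^3*u^2 - 41*j^2*u^3 - 11*j*u^4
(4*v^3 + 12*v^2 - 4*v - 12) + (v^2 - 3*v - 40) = 4*v^3 + 13*v^2 - 7*v - 52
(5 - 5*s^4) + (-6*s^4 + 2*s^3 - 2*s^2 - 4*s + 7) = -11*s^4 + 2*s^3 - 2*s^2 - 4*s + 12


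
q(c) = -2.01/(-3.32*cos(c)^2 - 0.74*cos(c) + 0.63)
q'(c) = -2.01*(-6.64*sin(c)*cos(c) - 0.74*sin(c))/(-3.32*cos(c)^2 - 0.74*cos(c) + 0.63)^2 = (13.3464*cos(c) + 1.4874)*sin(c)/(3.32*cos(c)^2 + 0.74*cos(c) - 0.63)^2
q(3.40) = 1.14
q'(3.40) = 0.94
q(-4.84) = -4.17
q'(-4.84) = 13.60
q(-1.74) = -3.04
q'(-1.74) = 1.72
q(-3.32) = 1.08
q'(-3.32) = -0.60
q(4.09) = 30.03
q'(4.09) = 1141.02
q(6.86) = 0.87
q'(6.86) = 1.28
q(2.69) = 1.44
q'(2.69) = -2.37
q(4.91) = -5.63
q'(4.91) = -31.65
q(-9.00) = 1.38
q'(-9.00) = 2.09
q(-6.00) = 0.64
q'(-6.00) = 0.40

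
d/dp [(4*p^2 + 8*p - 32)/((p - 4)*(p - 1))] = 4*(-7*p^2 + 24*p - 32)/(p^4 - 10*p^3 + 33*p^2 - 40*p + 16)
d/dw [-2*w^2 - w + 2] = -4*w - 1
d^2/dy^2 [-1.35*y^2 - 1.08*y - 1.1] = -2.70000000000000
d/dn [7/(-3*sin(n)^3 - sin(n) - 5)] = 7*(9*sin(n)^2 + 1)*cos(n)/(3*sin(n)^3 + sin(n) + 5)^2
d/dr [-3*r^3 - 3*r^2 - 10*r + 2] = -9*r^2 - 6*r - 10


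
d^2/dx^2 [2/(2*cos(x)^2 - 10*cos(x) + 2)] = (4*sin(x)^4 - 23*sin(x)^2 + 95*cos(x)/4 - 15*cos(3*x)/4 - 29)/(sin(x)^2 + 5*cos(x) - 2)^3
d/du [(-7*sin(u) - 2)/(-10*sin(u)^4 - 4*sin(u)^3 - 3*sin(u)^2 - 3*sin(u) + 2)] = -(210*sin(u)^4 + 136*sin(u)^3 + 45*sin(u)^2 + 12*sin(u) + 20)*cos(u)/(10*sin(u)^4 + 4*sin(u)^3 + 3*sin(u)^2 + 3*sin(u) - 2)^2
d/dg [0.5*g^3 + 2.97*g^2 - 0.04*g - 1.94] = 1.5*g^2 + 5.94*g - 0.04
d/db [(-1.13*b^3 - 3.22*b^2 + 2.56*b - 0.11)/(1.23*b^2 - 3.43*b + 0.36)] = (-1.3899*b^4 + 7.7518*b^3 + 6.6754*b^2 - 2.0478*b + 0.5443)/(1.5129*b^4 - 8.4378*b^3 + 12.6505*b^2 - 2.4696*b + 0.1296)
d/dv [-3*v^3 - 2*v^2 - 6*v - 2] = -9*v^2 - 4*v - 6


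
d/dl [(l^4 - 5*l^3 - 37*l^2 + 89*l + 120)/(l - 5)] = (3*l^4 - 30*l^3 + 38*l^2 + 370*l - 565)/(l^2 - 10*l + 25)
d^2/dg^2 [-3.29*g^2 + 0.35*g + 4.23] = -6.58000000000000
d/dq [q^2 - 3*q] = 2*q - 3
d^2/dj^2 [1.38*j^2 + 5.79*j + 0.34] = 2.76000000000000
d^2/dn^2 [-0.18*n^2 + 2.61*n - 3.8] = -0.360000000000000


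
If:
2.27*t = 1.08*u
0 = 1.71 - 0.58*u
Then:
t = 1.40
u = 2.95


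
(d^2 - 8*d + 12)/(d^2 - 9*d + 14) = (d - 6)/(d - 7)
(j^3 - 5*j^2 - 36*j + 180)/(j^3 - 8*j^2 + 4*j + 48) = (j^2 + j - 30)/(j^2 - 2*j - 8)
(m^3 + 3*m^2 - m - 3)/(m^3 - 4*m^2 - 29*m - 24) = (m - 1)/(m - 8)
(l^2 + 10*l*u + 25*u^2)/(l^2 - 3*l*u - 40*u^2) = (-l - 5*u)/(-l + 8*u)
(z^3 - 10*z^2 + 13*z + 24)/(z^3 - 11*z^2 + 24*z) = (z + 1)/z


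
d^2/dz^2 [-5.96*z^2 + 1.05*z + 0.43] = -11.9200000000000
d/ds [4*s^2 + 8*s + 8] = 8*s + 8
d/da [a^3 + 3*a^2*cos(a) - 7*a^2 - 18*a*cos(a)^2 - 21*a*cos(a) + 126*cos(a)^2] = -3*a^2*sin(a) + 3*a^2 + 21*a*sin(a) + 18*a*sin(2*a) + 6*a*cos(a) - 14*a - 126*sin(2*a) - 18*cos(a)^2 - 21*cos(a)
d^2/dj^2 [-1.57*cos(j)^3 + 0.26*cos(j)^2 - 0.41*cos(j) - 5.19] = 1.5875*cos(j) - 0.52*cos(2*j) + 3.5325*cos(3*j)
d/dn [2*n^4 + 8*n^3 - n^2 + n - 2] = 8*n^3 + 24*n^2 - 2*n + 1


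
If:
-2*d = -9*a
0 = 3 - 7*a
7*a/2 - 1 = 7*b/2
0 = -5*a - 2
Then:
No Solution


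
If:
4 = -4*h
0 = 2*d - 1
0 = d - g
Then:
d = 1/2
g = 1/2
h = -1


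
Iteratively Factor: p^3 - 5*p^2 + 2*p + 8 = (p - 2)*(p^2 - 3*p - 4) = (p - 2)*(p + 1)*(p - 4)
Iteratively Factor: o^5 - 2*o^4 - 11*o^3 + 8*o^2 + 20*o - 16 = (o - 4)*(o^4 + 2*o^3 - 3*o^2 - 4*o + 4) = (o - 4)*(o - 1)*(o^3 + 3*o^2 - 4) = (o - 4)*(o - 1)^2*(o^2 + 4*o + 4) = (o - 4)*(o - 1)^2*(o + 2)*(o + 2)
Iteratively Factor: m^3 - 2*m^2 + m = (m)*(m^2 - 2*m + 1) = m*(m - 1)*(m - 1)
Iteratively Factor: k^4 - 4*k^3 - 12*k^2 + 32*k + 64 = (k - 4)*(k^3 - 12*k - 16) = (k - 4)*(k + 2)*(k^2 - 2*k - 8) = (k - 4)^2*(k + 2)*(k + 2)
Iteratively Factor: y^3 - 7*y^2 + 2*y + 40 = (y + 2)*(y^2 - 9*y + 20) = (y - 4)*(y + 2)*(y - 5)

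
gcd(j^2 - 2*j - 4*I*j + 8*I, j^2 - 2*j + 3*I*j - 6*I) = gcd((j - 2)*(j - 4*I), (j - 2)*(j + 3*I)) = j - 2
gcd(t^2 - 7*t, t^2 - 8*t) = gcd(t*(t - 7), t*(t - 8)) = t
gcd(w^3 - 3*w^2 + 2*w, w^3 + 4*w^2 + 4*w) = w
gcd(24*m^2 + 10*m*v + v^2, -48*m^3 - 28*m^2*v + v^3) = 4*m + v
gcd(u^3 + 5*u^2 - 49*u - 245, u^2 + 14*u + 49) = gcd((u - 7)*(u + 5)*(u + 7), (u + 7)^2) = u + 7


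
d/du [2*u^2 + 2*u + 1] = 4*u + 2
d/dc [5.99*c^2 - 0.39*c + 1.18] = 11.98*c - 0.39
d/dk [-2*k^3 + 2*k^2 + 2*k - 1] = -6*k^2 + 4*k + 2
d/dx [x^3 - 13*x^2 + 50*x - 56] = 3*x^2 - 26*x + 50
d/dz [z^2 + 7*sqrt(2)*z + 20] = 2*z + 7*sqrt(2)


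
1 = 1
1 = 1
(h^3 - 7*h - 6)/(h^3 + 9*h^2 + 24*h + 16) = (h^2 - h - 6)/(h^2 + 8*h + 16)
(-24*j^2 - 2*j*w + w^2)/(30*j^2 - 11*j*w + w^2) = (4*j + w)/(-5*j + w)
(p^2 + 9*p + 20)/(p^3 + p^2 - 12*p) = (p + 5)/(p*(p - 3))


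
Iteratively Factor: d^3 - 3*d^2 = (d)*(d^2 - 3*d) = d*(d - 3)*(d)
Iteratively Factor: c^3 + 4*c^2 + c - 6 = (c + 3)*(c^2 + c - 2) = (c - 1)*(c + 3)*(c + 2)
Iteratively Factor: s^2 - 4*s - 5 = (s - 5)*(s + 1)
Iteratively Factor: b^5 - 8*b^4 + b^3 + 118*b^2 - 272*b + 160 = (b - 2)*(b^4 - 6*b^3 - 11*b^2 + 96*b - 80) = (b - 2)*(b - 1)*(b^3 - 5*b^2 - 16*b + 80) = (b - 2)*(b - 1)*(b + 4)*(b^2 - 9*b + 20) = (b - 4)*(b - 2)*(b - 1)*(b + 4)*(b - 5)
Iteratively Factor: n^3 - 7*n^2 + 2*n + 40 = (n + 2)*(n^2 - 9*n + 20) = (n - 5)*(n + 2)*(n - 4)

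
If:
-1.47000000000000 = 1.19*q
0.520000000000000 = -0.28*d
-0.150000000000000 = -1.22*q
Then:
No Solution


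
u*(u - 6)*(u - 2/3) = u^3 - 20*u^2/3 + 4*u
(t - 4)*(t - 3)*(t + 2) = t^3 - 5*t^2 - 2*t + 24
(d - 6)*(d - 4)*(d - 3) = d^3 - 13*d^2 + 54*d - 72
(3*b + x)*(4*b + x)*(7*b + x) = 84*b^3 + 61*b^2*x + 14*b*x^2 + x^3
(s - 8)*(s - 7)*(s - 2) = s^3 - 17*s^2 + 86*s - 112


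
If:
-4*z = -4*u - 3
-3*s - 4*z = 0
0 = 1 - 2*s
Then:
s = 1/2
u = -9/8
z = -3/8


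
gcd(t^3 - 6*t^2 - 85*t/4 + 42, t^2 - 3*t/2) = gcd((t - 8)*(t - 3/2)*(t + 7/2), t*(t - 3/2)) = t - 3/2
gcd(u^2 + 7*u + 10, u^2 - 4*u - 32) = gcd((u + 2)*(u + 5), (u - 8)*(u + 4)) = 1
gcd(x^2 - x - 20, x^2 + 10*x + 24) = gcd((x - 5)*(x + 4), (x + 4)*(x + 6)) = x + 4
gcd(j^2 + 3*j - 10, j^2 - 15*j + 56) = 1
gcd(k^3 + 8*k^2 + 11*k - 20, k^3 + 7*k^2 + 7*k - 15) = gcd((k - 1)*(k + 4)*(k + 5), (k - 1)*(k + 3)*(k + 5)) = k^2 + 4*k - 5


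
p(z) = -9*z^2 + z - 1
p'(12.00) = -215.00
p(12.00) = -1285.00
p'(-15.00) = 271.00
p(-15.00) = -2041.00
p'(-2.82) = 51.76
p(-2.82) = -75.39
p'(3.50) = -62.00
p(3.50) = -107.75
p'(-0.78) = 15.04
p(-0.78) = -7.26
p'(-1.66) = 30.88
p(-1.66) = -27.46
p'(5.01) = -89.18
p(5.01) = -221.89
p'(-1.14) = 21.52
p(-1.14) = -13.84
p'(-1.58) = 29.44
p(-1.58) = -25.05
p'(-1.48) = 27.64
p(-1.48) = -22.19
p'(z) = 1 - 18*z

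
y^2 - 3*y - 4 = (y - 4)*(y + 1)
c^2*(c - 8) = c^3 - 8*c^2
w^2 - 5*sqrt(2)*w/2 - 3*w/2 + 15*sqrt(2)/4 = (w - 3/2)*(w - 5*sqrt(2)/2)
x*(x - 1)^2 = x^3 - 2*x^2 + x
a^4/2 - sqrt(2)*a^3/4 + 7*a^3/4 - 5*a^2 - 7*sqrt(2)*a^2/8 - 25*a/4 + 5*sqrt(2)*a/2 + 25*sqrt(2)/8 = (a/2 + 1/2)*(a - 5/2)*(a + 5)*(a - sqrt(2)/2)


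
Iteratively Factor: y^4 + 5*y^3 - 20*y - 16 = (y + 4)*(y^3 + y^2 - 4*y - 4) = (y + 2)*(y + 4)*(y^2 - y - 2) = (y - 2)*(y + 2)*(y + 4)*(y + 1)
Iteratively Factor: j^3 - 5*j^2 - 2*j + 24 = (j - 4)*(j^2 - j - 6) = (j - 4)*(j - 3)*(j + 2)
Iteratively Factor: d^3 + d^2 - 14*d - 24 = (d + 3)*(d^2 - 2*d - 8) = (d - 4)*(d + 3)*(d + 2)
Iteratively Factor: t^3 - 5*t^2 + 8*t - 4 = (t - 2)*(t^2 - 3*t + 2) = (t - 2)^2*(t - 1)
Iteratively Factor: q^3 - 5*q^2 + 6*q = (q - 3)*(q^2 - 2*q) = q*(q - 3)*(q - 2)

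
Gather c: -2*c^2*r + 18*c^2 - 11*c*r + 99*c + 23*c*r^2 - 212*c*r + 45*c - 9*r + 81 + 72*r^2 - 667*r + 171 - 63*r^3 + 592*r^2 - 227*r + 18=c^2*(18 - 2*r) + c*(23*r^2 - 223*r + 144) - 63*r^3 + 664*r^2 - 903*r + 270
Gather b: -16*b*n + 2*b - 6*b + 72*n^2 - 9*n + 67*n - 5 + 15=b*(-16*n - 4) + 72*n^2 + 58*n + 10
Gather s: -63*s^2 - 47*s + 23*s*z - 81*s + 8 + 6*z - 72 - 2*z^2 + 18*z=-63*s^2 + s*(23*z - 128) - 2*z^2 + 24*z - 64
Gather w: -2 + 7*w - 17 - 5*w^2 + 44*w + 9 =-5*w^2 + 51*w - 10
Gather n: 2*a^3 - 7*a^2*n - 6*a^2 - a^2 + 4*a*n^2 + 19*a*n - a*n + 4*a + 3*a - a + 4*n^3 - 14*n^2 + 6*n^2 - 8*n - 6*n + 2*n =2*a^3 - 7*a^2 + 6*a + 4*n^3 + n^2*(4*a - 8) + n*(-7*a^2 + 18*a - 12)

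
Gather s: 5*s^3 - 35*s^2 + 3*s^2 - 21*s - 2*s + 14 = 5*s^3 - 32*s^2 - 23*s + 14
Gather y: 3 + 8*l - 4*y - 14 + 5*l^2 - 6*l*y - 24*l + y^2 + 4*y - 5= 5*l^2 - 6*l*y - 16*l + y^2 - 16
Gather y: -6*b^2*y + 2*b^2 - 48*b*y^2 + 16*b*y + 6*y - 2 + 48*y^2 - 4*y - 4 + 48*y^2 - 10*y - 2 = 2*b^2 + y^2*(96 - 48*b) + y*(-6*b^2 + 16*b - 8) - 8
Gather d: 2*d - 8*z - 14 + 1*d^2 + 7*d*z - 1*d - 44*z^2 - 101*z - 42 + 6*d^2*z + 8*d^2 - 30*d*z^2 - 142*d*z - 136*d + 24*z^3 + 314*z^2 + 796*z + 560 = d^2*(6*z + 9) + d*(-30*z^2 - 135*z - 135) + 24*z^3 + 270*z^2 + 687*z + 504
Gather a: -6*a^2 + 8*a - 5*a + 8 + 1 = -6*a^2 + 3*a + 9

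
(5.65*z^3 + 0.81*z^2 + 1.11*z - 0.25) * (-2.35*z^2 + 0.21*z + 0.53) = -13.2775*z^5 - 0.717*z^4 + 0.5561*z^3 + 1.2499*z^2 + 0.5358*z - 0.1325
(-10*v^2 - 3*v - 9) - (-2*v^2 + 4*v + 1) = -8*v^2 - 7*v - 10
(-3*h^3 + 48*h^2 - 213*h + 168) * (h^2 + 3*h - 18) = -3*h^5 + 39*h^4 - 15*h^3 - 1335*h^2 + 4338*h - 3024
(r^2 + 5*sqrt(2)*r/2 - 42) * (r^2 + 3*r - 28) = r^4 + 3*r^3 + 5*sqrt(2)*r^3/2 - 70*r^2 + 15*sqrt(2)*r^2/2 - 126*r - 70*sqrt(2)*r + 1176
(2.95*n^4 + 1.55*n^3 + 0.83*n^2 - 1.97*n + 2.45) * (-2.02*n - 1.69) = -5.959*n^5 - 8.1165*n^4 - 4.2961*n^3 + 2.5767*n^2 - 1.6197*n - 4.1405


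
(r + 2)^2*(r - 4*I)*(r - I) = r^4 + 4*r^3 - 5*I*r^3 - 20*I*r^2 - 16*r - 20*I*r - 16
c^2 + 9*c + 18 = (c + 3)*(c + 6)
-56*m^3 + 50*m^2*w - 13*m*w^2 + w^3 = (-7*m + w)*(-4*m + w)*(-2*m + w)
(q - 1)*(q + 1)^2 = q^3 + q^2 - q - 1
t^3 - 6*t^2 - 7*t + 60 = (t - 5)*(t - 4)*(t + 3)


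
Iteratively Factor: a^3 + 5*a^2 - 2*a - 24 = (a + 3)*(a^2 + 2*a - 8) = (a - 2)*(a + 3)*(a + 4)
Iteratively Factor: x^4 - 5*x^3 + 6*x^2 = (x)*(x^3 - 5*x^2 + 6*x) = x*(x - 3)*(x^2 - 2*x) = x*(x - 3)*(x - 2)*(x)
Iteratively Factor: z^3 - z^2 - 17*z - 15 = (z + 1)*(z^2 - 2*z - 15) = (z - 5)*(z + 1)*(z + 3)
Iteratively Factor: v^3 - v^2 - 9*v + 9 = (v - 3)*(v^2 + 2*v - 3) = (v - 3)*(v - 1)*(v + 3)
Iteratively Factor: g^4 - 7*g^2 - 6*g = (g + 2)*(g^3 - 2*g^2 - 3*g) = (g - 3)*(g + 2)*(g^2 + g) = g*(g - 3)*(g + 2)*(g + 1)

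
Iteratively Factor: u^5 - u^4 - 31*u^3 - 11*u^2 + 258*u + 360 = (u + 3)*(u^4 - 4*u^3 - 19*u^2 + 46*u + 120) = (u - 5)*(u + 3)*(u^3 + u^2 - 14*u - 24) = (u - 5)*(u + 2)*(u + 3)*(u^2 - u - 12) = (u - 5)*(u - 4)*(u + 2)*(u + 3)*(u + 3)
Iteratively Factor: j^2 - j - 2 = (j + 1)*(j - 2)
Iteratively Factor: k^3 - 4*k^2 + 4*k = (k)*(k^2 - 4*k + 4) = k*(k - 2)*(k - 2)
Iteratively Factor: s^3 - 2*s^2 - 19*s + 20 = (s + 4)*(s^2 - 6*s + 5) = (s - 5)*(s + 4)*(s - 1)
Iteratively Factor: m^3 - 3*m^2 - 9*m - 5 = (m - 5)*(m^2 + 2*m + 1) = (m - 5)*(m + 1)*(m + 1)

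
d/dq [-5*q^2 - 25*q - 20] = -10*q - 25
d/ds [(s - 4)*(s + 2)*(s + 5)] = 3*s^2 + 6*s - 18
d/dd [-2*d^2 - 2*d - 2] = -4*d - 2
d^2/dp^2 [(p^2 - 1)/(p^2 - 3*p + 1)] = 2*(3*p^3 - 6*p^2 + 9*p - 7)/(p^6 - 9*p^5 + 30*p^4 - 45*p^3 + 30*p^2 - 9*p + 1)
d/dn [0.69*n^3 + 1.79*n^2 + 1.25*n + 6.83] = 2.07*n^2 + 3.58*n + 1.25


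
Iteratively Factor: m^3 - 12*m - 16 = (m - 4)*(m^2 + 4*m + 4) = (m - 4)*(m + 2)*(m + 2)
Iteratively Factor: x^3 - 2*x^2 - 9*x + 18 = (x - 2)*(x^2 - 9) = (x - 2)*(x + 3)*(x - 3)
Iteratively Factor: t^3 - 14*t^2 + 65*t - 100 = (t - 4)*(t^2 - 10*t + 25) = (t - 5)*(t - 4)*(t - 5)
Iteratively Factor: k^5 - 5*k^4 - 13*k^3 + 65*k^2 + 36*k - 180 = (k + 3)*(k^4 - 8*k^3 + 11*k^2 + 32*k - 60) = (k - 2)*(k + 3)*(k^3 - 6*k^2 - k + 30) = (k - 3)*(k - 2)*(k + 3)*(k^2 - 3*k - 10) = (k - 5)*(k - 3)*(k - 2)*(k + 3)*(k + 2)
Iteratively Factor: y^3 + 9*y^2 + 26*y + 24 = (y + 4)*(y^2 + 5*y + 6) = (y + 3)*(y + 4)*(y + 2)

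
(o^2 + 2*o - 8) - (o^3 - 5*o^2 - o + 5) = -o^3 + 6*o^2 + 3*o - 13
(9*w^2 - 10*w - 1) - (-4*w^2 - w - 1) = 13*w^2 - 9*w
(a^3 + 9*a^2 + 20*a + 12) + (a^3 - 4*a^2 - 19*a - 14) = 2*a^3 + 5*a^2 + a - 2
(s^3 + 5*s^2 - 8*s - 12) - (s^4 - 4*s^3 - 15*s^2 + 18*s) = -s^4 + 5*s^3 + 20*s^2 - 26*s - 12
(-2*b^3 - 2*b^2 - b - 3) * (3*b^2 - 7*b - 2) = -6*b^5 + 8*b^4 + 15*b^3 + 2*b^2 + 23*b + 6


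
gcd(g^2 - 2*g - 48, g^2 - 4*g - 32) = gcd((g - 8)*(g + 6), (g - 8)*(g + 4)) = g - 8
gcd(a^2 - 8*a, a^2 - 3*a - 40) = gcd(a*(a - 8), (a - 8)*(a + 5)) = a - 8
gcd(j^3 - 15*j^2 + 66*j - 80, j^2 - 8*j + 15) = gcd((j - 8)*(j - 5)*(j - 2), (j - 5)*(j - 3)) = j - 5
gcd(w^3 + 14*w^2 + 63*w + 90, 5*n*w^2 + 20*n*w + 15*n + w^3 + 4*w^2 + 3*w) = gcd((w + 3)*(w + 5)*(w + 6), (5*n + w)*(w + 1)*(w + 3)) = w + 3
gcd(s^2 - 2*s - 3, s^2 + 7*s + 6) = s + 1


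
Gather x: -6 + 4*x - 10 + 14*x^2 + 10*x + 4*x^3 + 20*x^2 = 4*x^3 + 34*x^2 + 14*x - 16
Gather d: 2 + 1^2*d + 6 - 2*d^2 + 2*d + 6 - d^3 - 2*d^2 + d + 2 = -d^3 - 4*d^2 + 4*d + 16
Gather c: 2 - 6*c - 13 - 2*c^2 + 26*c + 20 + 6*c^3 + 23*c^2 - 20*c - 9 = 6*c^3 + 21*c^2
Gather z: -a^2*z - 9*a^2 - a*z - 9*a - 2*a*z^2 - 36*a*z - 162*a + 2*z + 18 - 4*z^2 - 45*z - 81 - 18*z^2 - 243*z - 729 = -9*a^2 - 171*a + z^2*(-2*a - 22) + z*(-a^2 - 37*a - 286) - 792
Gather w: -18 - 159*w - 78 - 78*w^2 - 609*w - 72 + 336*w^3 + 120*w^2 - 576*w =336*w^3 + 42*w^2 - 1344*w - 168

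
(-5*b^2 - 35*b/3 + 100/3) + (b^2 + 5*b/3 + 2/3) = -4*b^2 - 10*b + 34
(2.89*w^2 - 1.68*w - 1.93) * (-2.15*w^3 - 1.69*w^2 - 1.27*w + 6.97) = -6.2135*w^5 - 1.2721*w^4 + 3.3184*w^3 + 25.5386*w^2 - 9.2585*w - 13.4521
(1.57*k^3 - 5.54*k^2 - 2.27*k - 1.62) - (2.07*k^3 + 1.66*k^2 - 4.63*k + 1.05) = -0.5*k^3 - 7.2*k^2 + 2.36*k - 2.67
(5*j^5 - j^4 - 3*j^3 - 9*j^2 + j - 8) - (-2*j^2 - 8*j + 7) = 5*j^5 - j^4 - 3*j^3 - 7*j^2 + 9*j - 15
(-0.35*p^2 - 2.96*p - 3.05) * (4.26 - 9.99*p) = 3.4965*p^3 + 28.0794*p^2 + 17.8599*p - 12.993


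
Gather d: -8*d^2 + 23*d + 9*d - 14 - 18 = -8*d^2 + 32*d - 32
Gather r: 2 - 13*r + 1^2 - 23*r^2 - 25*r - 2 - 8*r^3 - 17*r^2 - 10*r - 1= -8*r^3 - 40*r^2 - 48*r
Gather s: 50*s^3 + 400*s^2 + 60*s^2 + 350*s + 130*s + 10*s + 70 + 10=50*s^3 + 460*s^2 + 490*s + 80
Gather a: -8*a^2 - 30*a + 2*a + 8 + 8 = -8*a^2 - 28*a + 16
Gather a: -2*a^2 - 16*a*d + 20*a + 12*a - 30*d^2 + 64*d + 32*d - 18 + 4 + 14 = -2*a^2 + a*(32 - 16*d) - 30*d^2 + 96*d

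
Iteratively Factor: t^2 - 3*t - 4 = (t - 4)*(t + 1)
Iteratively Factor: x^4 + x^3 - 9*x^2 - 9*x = (x + 3)*(x^3 - 2*x^2 - 3*x) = (x - 3)*(x + 3)*(x^2 + x) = (x - 3)*(x + 1)*(x + 3)*(x)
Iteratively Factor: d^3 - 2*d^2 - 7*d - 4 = (d + 1)*(d^2 - 3*d - 4) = (d - 4)*(d + 1)*(d + 1)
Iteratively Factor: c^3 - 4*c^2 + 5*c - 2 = (c - 1)*(c^2 - 3*c + 2) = (c - 2)*(c - 1)*(c - 1)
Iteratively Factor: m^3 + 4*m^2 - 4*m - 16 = (m + 2)*(m^2 + 2*m - 8) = (m + 2)*(m + 4)*(m - 2)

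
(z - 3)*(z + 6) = z^2 + 3*z - 18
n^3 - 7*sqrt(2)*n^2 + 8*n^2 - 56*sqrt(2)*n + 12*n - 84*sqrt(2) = (n + 2)*(n + 6)*(n - 7*sqrt(2))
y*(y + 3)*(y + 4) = y^3 + 7*y^2 + 12*y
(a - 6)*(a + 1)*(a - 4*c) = a^3 - 4*a^2*c - 5*a^2 + 20*a*c - 6*a + 24*c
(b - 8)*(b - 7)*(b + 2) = b^3 - 13*b^2 + 26*b + 112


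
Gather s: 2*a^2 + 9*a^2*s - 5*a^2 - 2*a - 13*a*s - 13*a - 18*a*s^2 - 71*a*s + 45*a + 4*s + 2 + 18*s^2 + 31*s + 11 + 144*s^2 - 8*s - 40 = -3*a^2 + 30*a + s^2*(162 - 18*a) + s*(9*a^2 - 84*a + 27) - 27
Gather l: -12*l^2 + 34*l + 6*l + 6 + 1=-12*l^2 + 40*l + 7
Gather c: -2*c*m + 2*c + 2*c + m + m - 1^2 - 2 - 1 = c*(4 - 2*m) + 2*m - 4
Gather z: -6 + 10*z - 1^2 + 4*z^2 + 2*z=4*z^2 + 12*z - 7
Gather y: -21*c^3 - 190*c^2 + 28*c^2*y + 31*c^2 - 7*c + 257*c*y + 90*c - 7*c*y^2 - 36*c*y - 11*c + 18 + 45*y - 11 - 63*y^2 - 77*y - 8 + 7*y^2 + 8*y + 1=-21*c^3 - 159*c^2 + 72*c + y^2*(-7*c - 56) + y*(28*c^2 + 221*c - 24)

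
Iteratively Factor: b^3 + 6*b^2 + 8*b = (b + 4)*(b^2 + 2*b) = b*(b + 4)*(b + 2)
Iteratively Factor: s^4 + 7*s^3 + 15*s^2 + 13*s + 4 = (s + 4)*(s^3 + 3*s^2 + 3*s + 1) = (s + 1)*(s + 4)*(s^2 + 2*s + 1) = (s + 1)^2*(s + 4)*(s + 1)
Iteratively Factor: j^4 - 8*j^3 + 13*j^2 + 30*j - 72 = (j - 3)*(j^3 - 5*j^2 - 2*j + 24) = (j - 3)^2*(j^2 - 2*j - 8) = (j - 3)^2*(j + 2)*(j - 4)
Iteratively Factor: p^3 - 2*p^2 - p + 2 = (p + 1)*(p^2 - 3*p + 2) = (p - 1)*(p + 1)*(p - 2)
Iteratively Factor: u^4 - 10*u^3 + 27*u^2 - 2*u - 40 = (u - 4)*(u^3 - 6*u^2 + 3*u + 10) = (u - 4)*(u - 2)*(u^2 - 4*u - 5) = (u - 5)*(u - 4)*(u - 2)*(u + 1)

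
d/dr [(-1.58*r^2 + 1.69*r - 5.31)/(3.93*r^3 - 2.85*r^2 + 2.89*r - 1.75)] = (6.2094*r^4 - 13.2834*r^3 + 62.8552*r^2 - 24.737*r + 12.3884)/(15.4449*r^6 - 22.401*r^5 + 30.8379*r^4 - 30.228*r^3 + 18.3271*r^2 - 10.115*r + 3.0625)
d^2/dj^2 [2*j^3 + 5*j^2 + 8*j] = 12*j + 10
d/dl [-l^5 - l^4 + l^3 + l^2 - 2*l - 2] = -5*l^4 - 4*l^3 + 3*l^2 + 2*l - 2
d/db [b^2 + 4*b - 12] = 2*b + 4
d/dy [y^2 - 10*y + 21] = 2*y - 10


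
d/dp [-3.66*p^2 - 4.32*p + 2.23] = -7.32*p - 4.32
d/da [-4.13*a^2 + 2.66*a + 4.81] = 2.66 - 8.26*a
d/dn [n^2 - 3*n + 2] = 2*n - 3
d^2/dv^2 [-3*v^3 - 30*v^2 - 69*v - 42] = -18*v - 60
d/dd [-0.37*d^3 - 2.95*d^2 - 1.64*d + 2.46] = -1.11*d^2 - 5.9*d - 1.64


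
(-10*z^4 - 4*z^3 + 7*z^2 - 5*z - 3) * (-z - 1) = 10*z^5 + 14*z^4 - 3*z^3 - 2*z^2 + 8*z + 3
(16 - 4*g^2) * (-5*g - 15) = 20*g^3 + 60*g^2 - 80*g - 240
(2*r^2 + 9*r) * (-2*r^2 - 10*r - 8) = -4*r^4 - 38*r^3 - 106*r^2 - 72*r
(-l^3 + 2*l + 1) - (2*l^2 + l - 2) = -l^3 - 2*l^2 + l + 3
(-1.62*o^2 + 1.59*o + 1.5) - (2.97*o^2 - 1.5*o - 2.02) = -4.59*o^2 + 3.09*o + 3.52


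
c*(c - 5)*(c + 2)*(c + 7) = c^4 + 4*c^3 - 31*c^2 - 70*c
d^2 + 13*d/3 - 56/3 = (d - 8/3)*(d + 7)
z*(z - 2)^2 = z^3 - 4*z^2 + 4*z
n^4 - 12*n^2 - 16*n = n*(n - 4)*(n + 2)^2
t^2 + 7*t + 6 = (t + 1)*(t + 6)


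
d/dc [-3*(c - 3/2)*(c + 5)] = -6*c - 21/2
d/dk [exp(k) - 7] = exp(k)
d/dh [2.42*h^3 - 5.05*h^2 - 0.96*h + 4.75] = 7.26*h^2 - 10.1*h - 0.96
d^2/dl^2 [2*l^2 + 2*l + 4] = 4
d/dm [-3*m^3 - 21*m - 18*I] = -9*m^2 - 21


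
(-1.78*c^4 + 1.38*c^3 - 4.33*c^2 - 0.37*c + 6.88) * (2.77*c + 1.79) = -4.9306*c^5 + 0.6364*c^4 - 9.5239*c^3 - 8.7756*c^2 + 18.3953*c + 12.3152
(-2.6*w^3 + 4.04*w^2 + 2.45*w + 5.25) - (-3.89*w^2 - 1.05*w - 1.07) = -2.6*w^3 + 7.93*w^2 + 3.5*w + 6.32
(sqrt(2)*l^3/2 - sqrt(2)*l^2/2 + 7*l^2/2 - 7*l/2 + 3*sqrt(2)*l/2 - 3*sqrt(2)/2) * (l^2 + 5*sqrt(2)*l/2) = sqrt(2)*l^5/2 - sqrt(2)*l^4/2 + 6*l^4 - 6*l^3 + 41*sqrt(2)*l^3/4 - 41*sqrt(2)*l^2/4 + 15*l^2/2 - 15*l/2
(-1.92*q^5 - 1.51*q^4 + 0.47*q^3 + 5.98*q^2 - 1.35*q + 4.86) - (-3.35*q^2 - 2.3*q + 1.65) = -1.92*q^5 - 1.51*q^4 + 0.47*q^3 + 9.33*q^2 + 0.95*q + 3.21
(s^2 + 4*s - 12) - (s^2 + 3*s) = s - 12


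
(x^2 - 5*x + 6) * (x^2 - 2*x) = x^4 - 7*x^3 + 16*x^2 - 12*x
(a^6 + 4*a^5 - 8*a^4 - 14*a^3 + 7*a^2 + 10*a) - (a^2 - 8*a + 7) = a^6 + 4*a^5 - 8*a^4 - 14*a^3 + 6*a^2 + 18*a - 7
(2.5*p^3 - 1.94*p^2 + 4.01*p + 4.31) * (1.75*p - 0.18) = 4.375*p^4 - 3.845*p^3 + 7.3667*p^2 + 6.8207*p - 0.7758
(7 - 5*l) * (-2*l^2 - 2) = 10*l^3 - 14*l^2 + 10*l - 14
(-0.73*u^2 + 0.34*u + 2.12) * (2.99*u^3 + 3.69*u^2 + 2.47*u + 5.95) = -2.1827*u^5 - 1.6771*u^4 + 5.7903*u^3 + 4.3191*u^2 + 7.2594*u + 12.614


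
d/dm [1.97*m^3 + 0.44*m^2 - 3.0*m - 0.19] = 5.91*m^2 + 0.88*m - 3.0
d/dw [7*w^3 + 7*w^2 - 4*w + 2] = 21*w^2 + 14*w - 4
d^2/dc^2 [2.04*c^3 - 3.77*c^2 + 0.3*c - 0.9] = 12.24*c - 7.54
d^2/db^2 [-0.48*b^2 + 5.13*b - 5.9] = -0.960000000000000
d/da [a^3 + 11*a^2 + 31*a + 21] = 3*a^2 + 22*a + 31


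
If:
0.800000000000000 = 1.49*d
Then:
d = 0.54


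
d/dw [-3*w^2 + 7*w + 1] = 7 - 6*w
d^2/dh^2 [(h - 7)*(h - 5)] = 2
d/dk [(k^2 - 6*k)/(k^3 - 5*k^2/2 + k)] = 4*(-k^2 + 12*k - 14)/(4*k^4 - 20*k^3 + 33*k^2 - 20*k + 4)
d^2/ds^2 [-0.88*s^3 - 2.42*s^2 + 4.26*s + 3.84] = -5.28*s - 4.84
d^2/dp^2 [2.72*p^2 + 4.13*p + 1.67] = 5.44000000000000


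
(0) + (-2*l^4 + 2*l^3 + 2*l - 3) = -2*l^4 + 2*l^3 + 2*l - 3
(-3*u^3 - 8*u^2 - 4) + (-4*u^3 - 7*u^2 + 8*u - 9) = -7*u^3 - 15*u^2 + 8*u - 13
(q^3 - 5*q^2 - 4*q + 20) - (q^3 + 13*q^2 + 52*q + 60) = -18*q^2 - 56*q - 40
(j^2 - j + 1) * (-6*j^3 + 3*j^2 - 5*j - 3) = -6*j^5 + 9*j^4 - 14*j^3 + 5*j^2 - 2*j - 3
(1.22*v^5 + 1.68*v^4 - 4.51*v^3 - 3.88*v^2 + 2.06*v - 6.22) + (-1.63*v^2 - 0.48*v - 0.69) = 1.22*v^5 + 1.68*v^4 - 4.51*v^3 - 5.51*v^2 + 1.58*v - 6.91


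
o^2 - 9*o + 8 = (o - 8)*(o - 1)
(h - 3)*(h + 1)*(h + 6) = h^3 + 4*h^2 - 15*h - 18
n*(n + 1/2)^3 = n^4 + 3*n^3/2 + 3*n^2/4 + n/8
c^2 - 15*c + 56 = (c - 8)*(c - 7)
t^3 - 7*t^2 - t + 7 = (t - 7)*(t - 1)*(t + 1)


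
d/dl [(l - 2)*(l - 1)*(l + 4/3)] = 3*l^2 - 10*l/3 - 2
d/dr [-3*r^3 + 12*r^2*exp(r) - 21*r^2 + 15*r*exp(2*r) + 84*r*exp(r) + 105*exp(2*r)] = 12*r^2*exp(r) - 9*r^2 + 30*r*exp(2*r) + 108*r*exp(r) - 42*r + 225*exp(2*r) + 84*exp(r)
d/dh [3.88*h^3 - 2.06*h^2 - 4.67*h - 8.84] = 11.64*h^2 - 4.12*h - 4.67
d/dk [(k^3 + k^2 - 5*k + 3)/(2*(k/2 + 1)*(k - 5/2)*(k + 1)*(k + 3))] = 2*(-2*k^4 + 8*k^3 - 15*k^2 - 22*k + 31)/(4*k^6 + 4*k^5 - 43*k^4 - 62*k^3 + 101*k^2 + 220*k + 100)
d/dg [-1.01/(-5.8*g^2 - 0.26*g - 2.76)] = (-11.716*g - 0.2626)/(5.8*g^2 + 0.26*g + 2.76)^2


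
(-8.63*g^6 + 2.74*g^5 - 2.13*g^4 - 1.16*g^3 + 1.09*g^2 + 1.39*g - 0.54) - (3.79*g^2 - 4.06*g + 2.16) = -8.63*g^6 + 2.74*g^5 - 2.13*g^4 - 1.16*g^3 - 2.7*g^2 + 5.45*g - 2.7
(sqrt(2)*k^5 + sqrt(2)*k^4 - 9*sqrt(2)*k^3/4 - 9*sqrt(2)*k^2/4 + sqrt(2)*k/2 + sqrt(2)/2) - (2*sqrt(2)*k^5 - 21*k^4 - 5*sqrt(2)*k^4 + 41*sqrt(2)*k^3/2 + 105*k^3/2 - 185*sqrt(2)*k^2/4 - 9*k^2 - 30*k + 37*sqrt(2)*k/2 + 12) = -sqrt(2)*k^5 + 6*sqrt(2)*k^4 + 21*k^4 - 105*k^3/2 - 91*sqrt(2)*k^3/4 + 9*k^2 + 44*sqrt(2)*k^2 - 18*sqrt(2)*k + 30*k - 12 + sqrt(2)/2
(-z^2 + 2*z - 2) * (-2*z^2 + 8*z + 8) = 2*z^4 - 12*z^3 + 12*z^2 - 16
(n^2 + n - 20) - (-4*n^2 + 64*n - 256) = 5*n^2 - 63*n + 236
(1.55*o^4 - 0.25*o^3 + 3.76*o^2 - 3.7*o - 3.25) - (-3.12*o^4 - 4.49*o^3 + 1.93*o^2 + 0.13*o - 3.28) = 4.67*o^4 + 4.24*o^3 + 1.83*o^2 - 3.83*o + 0.0299999999999998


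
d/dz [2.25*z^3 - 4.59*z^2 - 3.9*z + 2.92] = 6.75*z^2 - 9.18*z - 3.9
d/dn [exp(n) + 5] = exp(n)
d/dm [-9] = 0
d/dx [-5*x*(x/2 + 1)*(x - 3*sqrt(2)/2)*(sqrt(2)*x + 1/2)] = -10*sqrt(2)*x^3 - 15*sqrt(2)*x^2 + 75*x^2/4 + 15*sqrt(2)*x/4 + 25*x + 15*sqrt(2)/4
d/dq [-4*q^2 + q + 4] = 1 - 8*q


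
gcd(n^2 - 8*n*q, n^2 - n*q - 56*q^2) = -n + 8*q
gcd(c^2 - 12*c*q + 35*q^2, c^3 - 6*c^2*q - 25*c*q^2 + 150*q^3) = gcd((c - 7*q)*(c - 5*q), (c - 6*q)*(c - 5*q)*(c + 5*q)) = -c + 5*q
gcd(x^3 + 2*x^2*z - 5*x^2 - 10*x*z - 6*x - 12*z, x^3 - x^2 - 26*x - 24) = x^2 - 5*x - 6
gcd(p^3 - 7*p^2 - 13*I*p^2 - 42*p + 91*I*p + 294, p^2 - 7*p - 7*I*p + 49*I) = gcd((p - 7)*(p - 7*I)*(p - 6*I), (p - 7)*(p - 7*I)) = p^2 + p*(-7 - 7*I) + 49*I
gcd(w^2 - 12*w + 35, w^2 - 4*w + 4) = 1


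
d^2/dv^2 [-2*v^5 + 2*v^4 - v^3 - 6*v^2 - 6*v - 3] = -40*v^3 + 24*v^2 - 6*v - 12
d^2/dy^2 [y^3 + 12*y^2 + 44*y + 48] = 6*y + 24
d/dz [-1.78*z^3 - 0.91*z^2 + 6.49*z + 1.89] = -5.34*z^2 - 1.82*z + 6.49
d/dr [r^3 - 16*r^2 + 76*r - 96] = 3*r^2 - 32*r + 76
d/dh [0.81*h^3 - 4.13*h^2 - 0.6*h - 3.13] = 2.43*h^2 - 8.26*h - 0.6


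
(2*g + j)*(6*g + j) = 12*g^2 + 8*g*j + j^2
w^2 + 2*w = w*(w + 2)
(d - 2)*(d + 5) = d^2 + 3*d - 10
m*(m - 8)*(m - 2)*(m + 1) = m^4 - 9*m^3 + 6*m^2 + 16*m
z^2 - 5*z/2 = z*(z - 5/2)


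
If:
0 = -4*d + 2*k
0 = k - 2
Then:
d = 1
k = 2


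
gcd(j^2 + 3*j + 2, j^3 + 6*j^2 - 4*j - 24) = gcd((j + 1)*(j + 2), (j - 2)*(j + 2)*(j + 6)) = j + 2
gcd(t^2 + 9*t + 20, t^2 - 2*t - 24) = t + 4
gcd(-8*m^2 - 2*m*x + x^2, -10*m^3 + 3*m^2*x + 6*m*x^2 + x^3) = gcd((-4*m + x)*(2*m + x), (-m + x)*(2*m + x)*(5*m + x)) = 2*m + x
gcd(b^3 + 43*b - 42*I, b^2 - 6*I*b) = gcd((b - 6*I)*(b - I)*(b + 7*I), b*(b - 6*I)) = b - 6*I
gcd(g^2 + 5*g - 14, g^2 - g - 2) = g - 2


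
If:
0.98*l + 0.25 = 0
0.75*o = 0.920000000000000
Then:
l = -0.26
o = 1.23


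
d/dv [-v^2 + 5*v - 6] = 5 - 2*v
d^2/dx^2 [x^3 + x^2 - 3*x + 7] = 6*x + 2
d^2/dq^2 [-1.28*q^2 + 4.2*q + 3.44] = -2.56000000000000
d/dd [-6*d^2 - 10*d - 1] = -12*d - 10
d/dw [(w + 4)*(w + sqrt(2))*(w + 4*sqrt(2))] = 3*w^2 + 8*w + 10*sqrt(2)*w + 8 + 20*sqrt(2)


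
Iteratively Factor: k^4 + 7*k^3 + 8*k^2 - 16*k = (k + 4)*(k^3 + 3*k^2 - 4*k) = (k - 1)*(k + 4)*(k^2 + 4*k) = (k - 1)*(k + 4)^2*(k)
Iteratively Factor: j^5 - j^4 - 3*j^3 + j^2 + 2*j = (j + 1)*(j^4 - 2*j^3 - j^2 + 2*j) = (j - 2)*(j + 1)*(j^3 - j) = (j - 2)*(j - 1)*(j + 1)*(j^2 + j) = j*(j - 2)*(j - 1)*(j + 1)*(j + 1)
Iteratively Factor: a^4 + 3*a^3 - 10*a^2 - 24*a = (a + 2)*(a^3 + a^2 - 12*a) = (a + 2)*(a + 4)*(a^2 - 3*a) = a*(a + 2)*(a + 4)*(a - 3)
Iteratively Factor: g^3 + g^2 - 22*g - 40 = (g + 4)*(g^2 - 3*g - 10) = (g + 2)*(g + 4)*(g - 5)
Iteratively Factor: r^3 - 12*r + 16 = (r - 2)*(r^2 + 2*r - 8) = (r - 2)^2*(r + 4)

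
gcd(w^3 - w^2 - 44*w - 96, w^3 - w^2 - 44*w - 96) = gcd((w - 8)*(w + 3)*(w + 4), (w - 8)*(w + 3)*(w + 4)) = w^3 - w^2 - 44*w - 96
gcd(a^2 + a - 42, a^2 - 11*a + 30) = a - 6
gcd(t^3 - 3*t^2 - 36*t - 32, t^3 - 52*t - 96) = t - 8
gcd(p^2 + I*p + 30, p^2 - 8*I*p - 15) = p - 5*I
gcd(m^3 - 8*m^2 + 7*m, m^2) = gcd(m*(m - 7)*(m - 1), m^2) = m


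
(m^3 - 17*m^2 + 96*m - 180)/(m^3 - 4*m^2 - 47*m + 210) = (m - 6)/(m + 7)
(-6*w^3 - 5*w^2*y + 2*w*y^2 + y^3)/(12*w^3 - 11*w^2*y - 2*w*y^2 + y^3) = (-2*w^2 - w*y + y^2)/(4*w^2 - 5*w*y + y^2)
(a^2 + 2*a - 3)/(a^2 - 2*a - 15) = (a - 1)/(a - 5)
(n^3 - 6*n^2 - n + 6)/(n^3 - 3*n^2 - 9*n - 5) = (n^2 - 7*n + 6)/(n^2 - 4*n - 5)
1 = 1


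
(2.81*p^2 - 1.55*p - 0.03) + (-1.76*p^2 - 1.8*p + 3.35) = 1.05*p^2 - 3.35*p + 3.32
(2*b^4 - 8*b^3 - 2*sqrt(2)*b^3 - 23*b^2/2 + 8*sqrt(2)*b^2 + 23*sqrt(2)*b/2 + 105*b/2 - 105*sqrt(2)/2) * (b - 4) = 2*b^5 - 16*b^4 - 2*sqrt(2)*b^4 + 41*b^3/2 + 16*sqrt(2)*b^3 - 41*sqrt(2)*b^2/2 + 197*b^2/2 - 210*b - 197*sqrt(2)*b/2 + 210*sqrt(2)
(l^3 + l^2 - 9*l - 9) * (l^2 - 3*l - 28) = l^5 - 2*l^4 - 40*l^3 - 10*l^2 + 279*l + 252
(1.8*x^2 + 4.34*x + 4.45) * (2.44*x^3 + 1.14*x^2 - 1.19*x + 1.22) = 4.392*x^5 + 12.6416*x^4 + 13.6636*x^3 + 2.1044*x^2 - 0.000700000000000145*x + 5.429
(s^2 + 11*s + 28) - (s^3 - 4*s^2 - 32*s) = -s^3 + 5*s^2 + 43*s + 28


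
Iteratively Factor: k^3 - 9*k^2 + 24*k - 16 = (k - 1)*(k^2 - 8*k + 16) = (k - 4)*(k - 1)*(k - 4)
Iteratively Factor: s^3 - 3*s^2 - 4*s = (s + 1)*(s^2 - 4*s) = s*(s + 1)*(s - 4)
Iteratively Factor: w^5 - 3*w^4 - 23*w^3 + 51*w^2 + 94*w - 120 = (w - 1)*(w^4 - 2*w^3 - 25*w^2 + 26*w + 120) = (w - 5)*(w - 1)*(w^3 + 3*w^2 - 10*w - 24) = (w - 5)*(w - 1)*(w + 4)*(w^2 - w - 6) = (w - 5)*(w - 1)*(w + 2)*(w + 4)*(w - 3)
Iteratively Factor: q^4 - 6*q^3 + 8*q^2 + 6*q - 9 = (q - 3)*(q^3 - 3*q^2 - q + 3) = (q - 3)*(q + 1)*(q^2 - 4*q + 3) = (q - 3)^2*(q + 1)*(q - 1)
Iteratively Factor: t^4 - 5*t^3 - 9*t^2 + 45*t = (t + 3)*(t^3 - 8*t^2 + 15*t) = (t - 3)*(t + 3)*(t^2 - 5*t) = (t - 5)*(t - 3)*(t + 3)*(t)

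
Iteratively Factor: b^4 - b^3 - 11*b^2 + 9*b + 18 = (b - 3)*(b^3 + 2*b^2 - 5*b - 6) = (b - 3)*(b + 1)*(b^2 + b - 6) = (b - 3)*(b + 1)*(b + 3)*(b - 2)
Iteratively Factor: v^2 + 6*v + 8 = (v + 4)*(v + 2)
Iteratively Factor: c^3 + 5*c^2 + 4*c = (c + 1)*(c^2 + 4*c) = c*(c + 1)*(c + 4)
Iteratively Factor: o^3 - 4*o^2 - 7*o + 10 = (o + 2)*(o^2 - 6*o + 5) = (o - 5)*(o + 2)*(o - 1)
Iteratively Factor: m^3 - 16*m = (m + 4)*(m^2 - 4*m) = m*(m + 4)*(m - 4)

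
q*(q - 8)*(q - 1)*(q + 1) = q^4 - 8*q^3 - q^2 + 8*q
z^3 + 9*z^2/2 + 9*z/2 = z*(z + 3/2)*(z + 3)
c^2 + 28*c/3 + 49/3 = (c + 7/3)*(c + 7)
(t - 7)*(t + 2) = t^2 - 5*t - 14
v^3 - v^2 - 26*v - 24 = (v - 6)*(v + 1)*(v + 4)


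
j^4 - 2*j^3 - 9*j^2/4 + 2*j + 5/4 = (j - 5/2)*(j - 1)*(j + 1/2)*(j + 1)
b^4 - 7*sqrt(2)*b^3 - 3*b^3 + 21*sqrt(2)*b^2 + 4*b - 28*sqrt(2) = (b - 2)^2*(b + 1)*(b - 7*sqrt(2))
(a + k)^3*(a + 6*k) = a^4 + 9*a^3*k + 21*a^2*k^2 + 19*a*k^3 + 6*k^4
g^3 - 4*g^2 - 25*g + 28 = (g - 7)*(g - 1)*(g + 4)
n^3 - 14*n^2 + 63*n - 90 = (n - 6)*(n - 5)*(n - 3)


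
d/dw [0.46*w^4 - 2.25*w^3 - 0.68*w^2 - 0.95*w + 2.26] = 1.84*w^3 - 6.75*w^2 - 1.36*w - 0.95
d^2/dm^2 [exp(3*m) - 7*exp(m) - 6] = (9*exp(2*m) - 7)*exp(m)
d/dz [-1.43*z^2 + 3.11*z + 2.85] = 3.11 - 2.86*z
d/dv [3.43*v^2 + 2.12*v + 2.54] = 6.86*v + 2.12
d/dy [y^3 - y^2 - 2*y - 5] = 3*y^2 - 2*y - 2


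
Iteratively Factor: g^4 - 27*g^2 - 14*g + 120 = (g - 5)*(g^3 + 5*g^2 - 2*g - 24) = (g - 5)*(g + 3)*(g^2 + 2*g - 8) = (g - 5)*(g - 2)*(g + 3)*(g + 4)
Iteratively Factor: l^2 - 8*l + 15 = (l - 5)*(l - 3)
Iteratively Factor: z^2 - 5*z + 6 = (z - 2)*(z - 3)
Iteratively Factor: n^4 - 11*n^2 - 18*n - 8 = (n + 2)*(n^3 - 2*n^2 - 7*n - 4) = (n - 4)*(n + 2)*(n^2 + 2*n + 1) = (n - 4)*(n + 1)*(n + 2)*(n + 1)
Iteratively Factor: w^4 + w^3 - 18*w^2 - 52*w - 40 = (w + 2)*(w^3 - w^2 - 16*w - 20) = (w - 5)*(w + 2)*(w^2 + 4*w + 4) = (w - 5)*(w + 2)^2*(w + 2)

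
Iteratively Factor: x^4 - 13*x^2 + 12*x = (x - 3)*(x^3 + 3*x^2 - 4*x) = (x - 3)*(x + 4)*(x^2 - x) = (x - 3)*(x - 1)*(x + 4)*(x)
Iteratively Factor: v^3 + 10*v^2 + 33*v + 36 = (v + 3)*(v^2 + 7*v + 12) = (v + 3)^2*(v + 4)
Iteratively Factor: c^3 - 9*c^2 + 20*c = (c)*(c^2 - 9*c + 20) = c*(c - 5)*(c - 4)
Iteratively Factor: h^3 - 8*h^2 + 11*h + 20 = (h - 5)*(h^2 - 3*h - 4) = (h - 5)*(h - 4)*(h + 1)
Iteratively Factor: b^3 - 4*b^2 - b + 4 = (b + 1)*(b^2 - 5*b + 4) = (b - 1)*(b + 1)*(b - 4)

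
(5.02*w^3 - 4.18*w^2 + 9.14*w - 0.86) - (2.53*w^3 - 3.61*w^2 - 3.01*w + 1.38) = 2.49*w^3 - 0.57*w^2 + 12.15*w - 2.24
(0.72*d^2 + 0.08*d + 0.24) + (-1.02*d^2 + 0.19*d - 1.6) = -0.3*d^2 + 0.27*d - 1.36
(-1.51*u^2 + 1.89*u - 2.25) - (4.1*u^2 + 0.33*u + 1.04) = -5.61*u^2 + 1.56*u - 3.29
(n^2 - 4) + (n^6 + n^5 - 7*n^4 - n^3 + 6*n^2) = n^6 + n^5 - 7*n^4 - n^3 + 7*n^2 - 4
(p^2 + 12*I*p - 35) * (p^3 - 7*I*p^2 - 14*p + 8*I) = p^5 + 5*I*p^4 + 35*p^3 + 85*I*p^2 + 394*p - 280*I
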